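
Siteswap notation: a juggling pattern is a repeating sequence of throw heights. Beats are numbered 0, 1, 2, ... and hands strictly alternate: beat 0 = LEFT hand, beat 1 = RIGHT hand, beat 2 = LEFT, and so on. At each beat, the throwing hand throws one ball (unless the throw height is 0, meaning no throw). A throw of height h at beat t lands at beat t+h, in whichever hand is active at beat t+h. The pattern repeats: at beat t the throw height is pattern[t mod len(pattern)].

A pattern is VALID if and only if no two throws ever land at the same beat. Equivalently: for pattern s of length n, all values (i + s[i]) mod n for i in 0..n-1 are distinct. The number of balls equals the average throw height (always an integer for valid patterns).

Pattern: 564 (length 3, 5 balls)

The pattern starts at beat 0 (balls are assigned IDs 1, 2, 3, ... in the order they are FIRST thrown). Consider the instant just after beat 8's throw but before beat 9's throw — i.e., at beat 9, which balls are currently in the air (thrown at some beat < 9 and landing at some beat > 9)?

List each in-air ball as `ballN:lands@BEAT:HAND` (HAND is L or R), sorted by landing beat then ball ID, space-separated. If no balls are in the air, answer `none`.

Beat 0 (L): throw ball1 h=5 -> lands@5:R; in-air after throw: [b1@5:R]
Beat 1 (R): throw ball2 h=6 -> lands@7:R; in-air after throw: [b1@5:R b2@7:R]
Beat 2 (L): throw ball3 h=4 -> lands@6:L; in-air after throw: [b1@5:R b3@6:L b2@7:R]
Beat 3 (R): throw ball4 h=5 -> lands@8:L; in-air after throw: [b1@5:R b3@6:L b2@7:R b4@8:L]
Beat 4 (L): throw ball5 h=6 -> lands@10:L; in-air after throw: [b1@5:R b3@6:L b2@7:R b4@8:L b5@10:L]
Beat 5 (R): throw ball1 h=4 -> lands@9:R; in-air after throw: [b3@6:L b2@7:R b4@8:L b1@9:R b5@10:L]
Beat 6 (L): throw ball3 h=5 -> lands@11:R; in-air after throw: [b2@7:R b4@8:L b1@9:R b5@10:L b3@11:R]
Beat 7 (R): throw ball2 h=6 -> lands@13:R; in-air after throw: [b4@8:L b1@9:R b5@10:L b3@11:R b2@13:R]
Beat 8 (L): throw ball4 h=4 -> lands@12:L; in-air after throw: [b1@9:R b5@10:L b3@11:R b4@12:L b2@13:R]
Beat 9 (R): throw ball1 h=5 -> lands@14:L; in-air after throw: [b5@10:L b3@11:R b4@12:L b2@13:R b1@14:L]

Answer: ball5:lands@10:L ball3:lands@11:R ball4:lands@12:L ball2:lands@13:R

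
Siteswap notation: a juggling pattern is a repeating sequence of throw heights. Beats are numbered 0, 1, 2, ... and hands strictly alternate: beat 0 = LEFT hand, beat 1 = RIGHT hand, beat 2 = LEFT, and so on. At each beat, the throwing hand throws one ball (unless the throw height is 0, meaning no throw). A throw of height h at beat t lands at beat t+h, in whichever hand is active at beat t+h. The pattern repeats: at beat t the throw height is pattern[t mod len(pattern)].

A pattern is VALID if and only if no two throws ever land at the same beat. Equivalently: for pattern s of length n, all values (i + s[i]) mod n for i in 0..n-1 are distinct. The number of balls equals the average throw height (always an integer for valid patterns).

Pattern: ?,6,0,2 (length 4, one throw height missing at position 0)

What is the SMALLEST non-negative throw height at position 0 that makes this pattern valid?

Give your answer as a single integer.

Answer: 0

Derivation:
i=0: s[i]=? (unknown)
i=1: (1 + 6) mod 4 = 3
i=2: (2 + 0) mod 4 = 2
i=3: (3 + 2) mod 4 = 1
Known residues: [1, 2, 3]; need a permutation of 0..3, so missing residue r = 0
Need (0 + s) mod 4 = 0; smallest s = (0 - 0) mod 4 = 0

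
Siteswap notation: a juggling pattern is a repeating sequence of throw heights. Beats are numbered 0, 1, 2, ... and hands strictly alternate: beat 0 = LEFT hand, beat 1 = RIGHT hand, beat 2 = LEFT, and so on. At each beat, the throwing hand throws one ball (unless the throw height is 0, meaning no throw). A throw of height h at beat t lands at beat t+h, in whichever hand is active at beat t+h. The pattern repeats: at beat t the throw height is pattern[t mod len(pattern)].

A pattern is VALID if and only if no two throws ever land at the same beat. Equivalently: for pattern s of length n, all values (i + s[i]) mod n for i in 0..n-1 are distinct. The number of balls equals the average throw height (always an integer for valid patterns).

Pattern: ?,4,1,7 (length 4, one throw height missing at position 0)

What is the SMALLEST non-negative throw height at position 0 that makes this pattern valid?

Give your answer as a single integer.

i=0: s[i]=? (unknown)
i=1: (1 + 4) mod 4 = 1
i=2: (2 + 1) mod 4 = 3
i=3: (3 + 7) mod 4 = 2
Known residues: [1, 2, 3]; need a permutation of 0..3, so missing residue r = 0
Need (0 + s) mod 4 = 0; smallest s = (0 - 0) mod 4 = 0

Answer: 0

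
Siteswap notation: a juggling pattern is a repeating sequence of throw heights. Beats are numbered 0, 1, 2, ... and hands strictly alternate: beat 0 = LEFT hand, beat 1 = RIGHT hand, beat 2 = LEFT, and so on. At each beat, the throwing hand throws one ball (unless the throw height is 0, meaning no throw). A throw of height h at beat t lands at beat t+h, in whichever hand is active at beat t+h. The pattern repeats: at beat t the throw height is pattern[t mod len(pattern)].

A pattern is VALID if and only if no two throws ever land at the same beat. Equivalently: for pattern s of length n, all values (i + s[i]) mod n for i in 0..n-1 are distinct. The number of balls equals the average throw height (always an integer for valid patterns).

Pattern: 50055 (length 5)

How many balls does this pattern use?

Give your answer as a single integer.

Answer: 3

Derivation:
Pattern = [5, 0, 0, 5, 5], length n = 5
  position 0: throw height = 5, running sum = 5
  position 1: throw height = 0, running sum = 5
  position 2: throw height = 0, running sum = 5
  position 3: throw height = 5, running sum = 10
  position 4: throw height = 5, running sum = 15
Total sum = 15; balls = sum / n = 15 / 5 = 3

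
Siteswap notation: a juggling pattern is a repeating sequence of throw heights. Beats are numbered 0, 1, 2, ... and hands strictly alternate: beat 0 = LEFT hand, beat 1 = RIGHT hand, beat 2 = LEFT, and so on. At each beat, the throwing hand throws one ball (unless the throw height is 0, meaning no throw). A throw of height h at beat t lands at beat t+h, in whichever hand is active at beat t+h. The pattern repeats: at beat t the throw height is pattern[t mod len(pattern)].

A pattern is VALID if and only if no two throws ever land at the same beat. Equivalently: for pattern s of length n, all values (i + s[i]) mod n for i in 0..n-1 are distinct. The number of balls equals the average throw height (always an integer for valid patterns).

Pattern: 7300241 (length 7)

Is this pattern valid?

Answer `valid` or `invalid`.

Answer: invalid

Derivation:
i=0: (i + s[i]) mod n = (0 + 7) mod 7 = 0
i=1: (i + s[i]) mod n = (1 + 3) mod 7 = 4
i=2: (i + s[i]) mod n = (2 + 0) mod 7 = 2
i=3: (i + s[i]) mod n = (3 + 0) mod 7 = 3
i=4: (i + s[i]) mod n = (4 + 2) mod 7 = 6
i=5: (i + s[i]) mod n = (5 + 4) mod 7 = 2
i=6: (i + s[i]) mod n = (6 + 1) mod 7 = 0
Residues: [0, 4, 2, 3, 6, 2, 0], distinct: False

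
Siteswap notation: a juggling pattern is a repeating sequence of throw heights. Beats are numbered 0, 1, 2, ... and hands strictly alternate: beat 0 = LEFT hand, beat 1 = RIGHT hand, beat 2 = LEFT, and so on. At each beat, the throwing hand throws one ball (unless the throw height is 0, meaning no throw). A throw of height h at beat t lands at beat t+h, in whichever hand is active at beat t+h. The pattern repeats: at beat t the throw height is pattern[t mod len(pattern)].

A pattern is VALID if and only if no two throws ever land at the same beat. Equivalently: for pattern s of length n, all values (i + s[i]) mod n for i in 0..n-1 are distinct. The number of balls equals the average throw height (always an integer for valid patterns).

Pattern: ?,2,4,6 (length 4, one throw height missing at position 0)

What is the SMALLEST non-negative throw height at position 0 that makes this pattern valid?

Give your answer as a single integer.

Answer: 0

Derivation:
i=0: s[i]=? (unknown)
i=1: (1 + 2) mod 4 = 3
i=2: (2 + 4) mod 4 = 2
i=3: (3 + 6) mod 4 = 1
Known residues: [1, 2, 3]; need a permutation of 0..3, so missing residue r = 0
Need (0 + s) mod 4 = 0; smallest s = (0 - 0) mod 4 = 0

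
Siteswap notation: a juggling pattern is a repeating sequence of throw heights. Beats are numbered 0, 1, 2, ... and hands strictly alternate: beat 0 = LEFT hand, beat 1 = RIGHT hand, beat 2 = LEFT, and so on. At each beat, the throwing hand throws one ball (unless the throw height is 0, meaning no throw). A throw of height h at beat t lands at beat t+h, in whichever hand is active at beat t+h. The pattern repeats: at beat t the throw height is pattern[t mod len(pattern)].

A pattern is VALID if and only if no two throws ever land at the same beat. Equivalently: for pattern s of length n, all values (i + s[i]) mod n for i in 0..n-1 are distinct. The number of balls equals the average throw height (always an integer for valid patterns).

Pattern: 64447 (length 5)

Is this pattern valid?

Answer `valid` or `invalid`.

i=0: (i + s[i]) mod n = (0 + 6) mod 5 = 1
i=1: (i + s[i]) mod n = (1 + 4) mod 5 = 0
i=2: (i + s[i]) mod n = (2 + 4) mod 5 = 1
i=3: (i + s[i]) mod n = (3 + 4) mod 5 = 2
i=4: (i + s[i]) mod n = (4 + 7) mod 5 = 1
Residues: [1, 0, 1, 2, 1], distinct: False

Answer: invalid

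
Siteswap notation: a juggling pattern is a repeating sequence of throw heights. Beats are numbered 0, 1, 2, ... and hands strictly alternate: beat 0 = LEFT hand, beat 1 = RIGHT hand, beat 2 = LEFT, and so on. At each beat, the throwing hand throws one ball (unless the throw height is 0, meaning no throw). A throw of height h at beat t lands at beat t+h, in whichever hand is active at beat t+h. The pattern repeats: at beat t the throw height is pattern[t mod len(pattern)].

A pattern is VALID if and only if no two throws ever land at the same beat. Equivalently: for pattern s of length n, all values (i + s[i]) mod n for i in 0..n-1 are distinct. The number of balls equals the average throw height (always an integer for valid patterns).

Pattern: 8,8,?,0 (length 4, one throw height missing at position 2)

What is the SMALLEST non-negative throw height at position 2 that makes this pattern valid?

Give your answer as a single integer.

i=0: (0 + 8) mod 4 = 0
i=1: (1 + 8) mod 4 = 1
i=2: s[i]=? (unknown)
i=3: (3 + 0) mod 4 = 3
Known residues: [0, 1, 3]; need a permutation of 0..3, so missing residue r = 2
Need (2 + s) mod 4 = 2; smallest s = (2 - 2) mod 4 = 0

Answer: 0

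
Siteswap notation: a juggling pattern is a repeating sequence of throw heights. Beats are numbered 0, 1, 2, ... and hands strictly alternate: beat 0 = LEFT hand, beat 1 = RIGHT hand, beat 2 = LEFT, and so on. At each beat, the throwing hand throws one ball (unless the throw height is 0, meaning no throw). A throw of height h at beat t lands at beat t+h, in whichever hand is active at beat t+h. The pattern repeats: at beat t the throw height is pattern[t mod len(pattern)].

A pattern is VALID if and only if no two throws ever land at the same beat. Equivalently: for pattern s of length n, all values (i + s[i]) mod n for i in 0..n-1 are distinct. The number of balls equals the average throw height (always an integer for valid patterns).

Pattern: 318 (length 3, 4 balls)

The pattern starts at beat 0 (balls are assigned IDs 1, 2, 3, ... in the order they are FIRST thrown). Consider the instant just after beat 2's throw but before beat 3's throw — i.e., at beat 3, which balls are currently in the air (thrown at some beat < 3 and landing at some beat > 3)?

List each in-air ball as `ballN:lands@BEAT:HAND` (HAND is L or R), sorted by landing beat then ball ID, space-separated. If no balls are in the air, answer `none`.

Beat 0 (L): throw ball1 h=3 -> lands@3:R; in-air after throw: [b1@3:R]
Beat 1 (R): throw ball2 h=1 -> lands@2:L; in-air after throw: [b2@2:L b1@3:R]
Beat 2 (L): throw ball2 h=8 -> lands@10:L; in-air after throw: [b1@3:R b2@10:L]
Beat 3 (R): throw ball1 h=3 -> lands@6:L; in-air after throw: [b1@6:L b2@10:L]

Answer: ball2:lands@10:L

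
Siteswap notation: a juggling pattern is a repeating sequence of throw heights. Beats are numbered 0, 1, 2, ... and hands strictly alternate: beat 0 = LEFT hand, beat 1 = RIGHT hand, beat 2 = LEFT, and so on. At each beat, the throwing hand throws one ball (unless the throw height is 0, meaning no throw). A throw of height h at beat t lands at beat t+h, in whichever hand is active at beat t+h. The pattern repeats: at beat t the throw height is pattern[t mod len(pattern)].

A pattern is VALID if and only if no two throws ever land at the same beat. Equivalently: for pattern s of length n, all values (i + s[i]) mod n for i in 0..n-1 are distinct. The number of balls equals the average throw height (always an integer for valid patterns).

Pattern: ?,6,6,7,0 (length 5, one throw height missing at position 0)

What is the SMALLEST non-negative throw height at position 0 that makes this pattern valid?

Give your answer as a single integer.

Answer: 1

Derivation:
i=0: s[i]=? (unknown)
i=1: (1 + 6) mod 5 = 2
i=2: (2 + 6) mod 5 = 3
i=3: (3 + 7) mod 5 = 0
i=4: (4 + 0) mod 5 = 4
Known residues: [0, 2, 3, 4]; need a permutation of 0..4, so missing residue r = 1
Need (0 + s) mod 5 = 1; smallest s = (1 - 0) mod 5 = 1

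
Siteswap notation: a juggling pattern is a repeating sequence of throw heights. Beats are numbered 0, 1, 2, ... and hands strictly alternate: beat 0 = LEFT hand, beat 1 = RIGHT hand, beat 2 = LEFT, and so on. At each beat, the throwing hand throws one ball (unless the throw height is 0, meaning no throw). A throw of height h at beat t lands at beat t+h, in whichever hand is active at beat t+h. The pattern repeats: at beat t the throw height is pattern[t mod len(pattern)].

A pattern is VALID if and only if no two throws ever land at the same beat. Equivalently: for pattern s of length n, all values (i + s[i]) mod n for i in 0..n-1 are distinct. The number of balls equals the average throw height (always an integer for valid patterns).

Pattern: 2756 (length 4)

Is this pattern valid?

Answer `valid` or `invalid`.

Answer: valid

Derivation:
i=0: (i + s[i]) mod n = (0 + 2) mod 4 = 2
i=1: (i + s[i]) mod n = (1 + 7) mod 4 = 0
i=2: (i + s[i]) mod n = (2 + 5) mod 4 = 3
i=3: (i + s[i]) mod n = (3 + 6) mod 4 = 1
Residues: [2, 0, 3, 1], distinct: True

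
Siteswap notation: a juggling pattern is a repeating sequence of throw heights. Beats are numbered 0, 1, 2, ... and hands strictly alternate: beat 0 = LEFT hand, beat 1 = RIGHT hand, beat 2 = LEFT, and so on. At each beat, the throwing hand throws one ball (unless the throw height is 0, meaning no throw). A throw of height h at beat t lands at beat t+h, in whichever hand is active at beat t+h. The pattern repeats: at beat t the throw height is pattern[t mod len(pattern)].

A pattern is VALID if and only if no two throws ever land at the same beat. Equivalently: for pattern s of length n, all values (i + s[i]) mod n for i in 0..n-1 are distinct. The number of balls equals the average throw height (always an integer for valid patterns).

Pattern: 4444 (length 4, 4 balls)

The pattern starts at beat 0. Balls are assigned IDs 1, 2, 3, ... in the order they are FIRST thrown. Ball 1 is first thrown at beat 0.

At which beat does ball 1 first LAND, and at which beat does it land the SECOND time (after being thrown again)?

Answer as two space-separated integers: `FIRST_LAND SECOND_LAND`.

Answer: 4 8

Derivation:
Beat 0 (L): throw ball1 h=4 -> lands@4:L; in-air after throw: [b1@4:L]
Beat 1 (R): throw ball2 h=4 -> lands@5:R; in-air after throw: [b1@4:L b2@5:R]
Beat 2 (L): throw ball3 h=4 -> lands@6:L; in-air after throw: [b1@4:L b2@5:R b3@6:L]
Beat 3 (R): throw ball4 h=4 -> lands@7:R; in-air after throw: [b1@4:L b2@5:R b3@6:L b4@7:R]
Beat 4 (L): throw ball1 h=4 -> lands@8:L; in-air after throw: [b2@5:R b3@6:L b4@7:R b1@8:L]
Beat 5 (R): throw ball2 h=4 -> lands@9:R; in-air after throw: [b3@6:L b4@7:R b1@8:L b2@9:R]
Beat 6 (L): throw ball3 h=4 -> lands@10:L; in-air after throw: [b4@7:R b1@8:L b2@9:R b3@10:L]
Beat 7 (R): throw ball4 h=4 -> lands@11:R; in-air after throw: [b1@8:L b2@9:R b3@10:L b4@11:R]
Beat 8 (L): throw ball1 h=4 -> lands@12:L; in-air after throw: [b2@9:R b3@10:L b4@11:R b1@12:L]
Ball 1: thrown@0 h=4 -> first land @4; rethrown@4 h=4 -> second land @8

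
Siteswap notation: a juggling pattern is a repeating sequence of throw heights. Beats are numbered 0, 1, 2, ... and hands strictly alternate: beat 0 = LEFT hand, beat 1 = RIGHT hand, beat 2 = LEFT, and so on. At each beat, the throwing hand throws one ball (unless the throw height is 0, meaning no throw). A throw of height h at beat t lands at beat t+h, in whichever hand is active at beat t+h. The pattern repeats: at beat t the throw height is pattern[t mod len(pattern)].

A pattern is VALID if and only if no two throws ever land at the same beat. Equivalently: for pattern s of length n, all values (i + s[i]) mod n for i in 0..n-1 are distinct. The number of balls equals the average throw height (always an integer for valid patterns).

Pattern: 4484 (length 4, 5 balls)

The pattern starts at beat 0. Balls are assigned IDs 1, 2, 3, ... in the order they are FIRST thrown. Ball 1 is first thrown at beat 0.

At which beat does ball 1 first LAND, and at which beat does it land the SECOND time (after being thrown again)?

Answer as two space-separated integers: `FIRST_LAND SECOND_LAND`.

Beat 0 (L): throw ball1 h=4 -> lands@4:L; in-air after throw: [b1@4:L]
Beat 1 (R): throw ball2 h=4 -> lands@5:R; in-air after throw: [b1@4:L b2@5:R]
Beat 2 (L): throw ball3 h=8 -> lands@10:L; in-air after throw: [b1@4:L b2@5:R b3@10:L]
Beat 3 (R): throw ball4 h=4 -> lands@7:R; in-air after throw: [b1@4:L b2@5:R b4@7:R b3@10:L]
Beat 4 (L): throw ball1 h=4 -> lands@8:L; in-air after throw: [b2@5:R b4@7:R b1@8:L b3@10:L]
Beat 5 (R): throw ball2 h=4 -> lands@9:R; in-air after throw: [b4@7:R b1@8:L b2@9:R b3@10:L]
Beat 6 (L): throw ball5 h=8 -> lands@14:L; in-air after throw: [b4@7:R b1@8:L b2@9:R b3@10:L b5@14:L]
Beat 7 (R): throw ball4 h=4 -> lands@11:R; in-air after throw: [b1@8:L b2@9:R b3@10:L b4@11:R b5@14:L]
Beat 8 (L): throw ball1 h=4 -> lands@12:L; in-air after throw: [b2@9:R b3@10:L b4@11:R b1@12:L b5@14:L]
Ball 1: thrown@0 h=4 -> first land @4; rethrown@4 h=4 -> second land @8

Answer: 4 8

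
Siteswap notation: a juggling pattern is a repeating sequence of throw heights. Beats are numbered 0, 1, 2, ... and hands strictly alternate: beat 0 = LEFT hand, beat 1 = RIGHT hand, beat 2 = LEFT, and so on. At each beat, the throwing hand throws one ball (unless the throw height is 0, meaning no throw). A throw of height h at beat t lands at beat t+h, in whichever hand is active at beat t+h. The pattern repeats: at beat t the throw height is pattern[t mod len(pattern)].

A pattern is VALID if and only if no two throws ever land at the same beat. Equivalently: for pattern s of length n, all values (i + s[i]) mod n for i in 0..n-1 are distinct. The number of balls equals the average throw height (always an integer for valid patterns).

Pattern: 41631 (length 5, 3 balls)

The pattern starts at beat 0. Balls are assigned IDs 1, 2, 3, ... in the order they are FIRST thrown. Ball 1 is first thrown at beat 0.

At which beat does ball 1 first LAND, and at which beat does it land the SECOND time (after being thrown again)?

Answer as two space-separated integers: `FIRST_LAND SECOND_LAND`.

Beat 0 (L): throw ball1 h=4 -> lands@4:L; in-air after throw: [b1@4:L]
Beat 1 (R): throw ball2 h=1 -> lands@2:L; in-air after throw: [b2@2:L b1@4:L]
Beat 2 (L): throw ball2 h=6 -> lands@8:L; in-air after throw: [b1@4:L b2@8:L]
Beat 3 (R): throw ball3 h=3 -> lands@6:L; in-air after throw: [b1@4:L b3@6:L b2@8:L]
Beat 4 (L): throw ball1 h=1 -> lands@5:R; in-air after throw: [b1@5:R b3@6:L b2@8:L]
Beat 5 (R): throw ball1 h=4 -> lands@9:R; in-air after throw: [b3@6:L b2@8:L b1@9:R]
Ball 1: thrown@0 h=4 -> first land @4; rethrown@4 h=1 -> second land @5

Answer: 4 5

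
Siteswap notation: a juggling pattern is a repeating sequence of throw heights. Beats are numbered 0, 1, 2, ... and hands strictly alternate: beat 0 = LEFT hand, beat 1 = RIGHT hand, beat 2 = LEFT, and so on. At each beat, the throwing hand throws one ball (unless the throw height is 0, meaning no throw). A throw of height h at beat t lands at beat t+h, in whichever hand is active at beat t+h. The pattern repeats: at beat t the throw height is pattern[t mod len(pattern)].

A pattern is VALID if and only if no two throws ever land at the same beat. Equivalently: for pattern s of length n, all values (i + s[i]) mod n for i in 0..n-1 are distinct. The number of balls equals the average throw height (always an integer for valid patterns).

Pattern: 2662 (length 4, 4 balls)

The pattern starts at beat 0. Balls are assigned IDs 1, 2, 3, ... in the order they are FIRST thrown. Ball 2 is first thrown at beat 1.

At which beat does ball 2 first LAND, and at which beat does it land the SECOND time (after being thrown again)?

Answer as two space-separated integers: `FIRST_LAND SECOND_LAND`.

Beat 0 (L): throw ball1 h=2 -> lands@2:L; in-air after throw: [b1@2:L]
Beat 1 (R): throw ball2 h=6 -> lands@7:R; in-air after throw: [b1@2:L b2@7:R]
Beat 2 (L): throw ball1 h=6 -> lands@8:L; in-air after throw: [b2@7:R b1@8:L]
Beat 3 (R): throw ball3 h=2 -> lands@5:R; in-air after throw: [b3@5:R b2@7:R b1@8:L]
Beat 4 (L): throw ball4 h=2 -> lands@6:L; in-air after throw: [b3@5:R b4@6:L b2@7:R b1@8:L]
Beat 5 (R): throw ball3 h=6 -> lands@11:R; in-air after throw: [b4@6:L b2@7:R b1@8:L b3@11:R]
Beat 6 (L): throw ball4 h=6 -> lands@12:L; in-air after throw: [b2@7:R b1@8:L b3@11:R b4@12:L]
Beat 7 (R): throw ball2 h=2 -> lands@9:R; in-air after throw: [b1@8:L b2@9:R b3@11:R b4@12:L]
Beat 8 (L): throw ball1 h=2 -> lands@10:L; in-air after throw: [b2@9:R b1@10:L b3@11:R b4@12:L]
Beat 9 (R): throw ball2 h=6 -> lands@15:R; in-air after throw: [b1@10:L b3@11:R b4@12:L b2@15:R]
Ball 2: thrown@1 h=6 -> first land @7; rethrown@7 h=2 -> second land @9

Answer: 7 9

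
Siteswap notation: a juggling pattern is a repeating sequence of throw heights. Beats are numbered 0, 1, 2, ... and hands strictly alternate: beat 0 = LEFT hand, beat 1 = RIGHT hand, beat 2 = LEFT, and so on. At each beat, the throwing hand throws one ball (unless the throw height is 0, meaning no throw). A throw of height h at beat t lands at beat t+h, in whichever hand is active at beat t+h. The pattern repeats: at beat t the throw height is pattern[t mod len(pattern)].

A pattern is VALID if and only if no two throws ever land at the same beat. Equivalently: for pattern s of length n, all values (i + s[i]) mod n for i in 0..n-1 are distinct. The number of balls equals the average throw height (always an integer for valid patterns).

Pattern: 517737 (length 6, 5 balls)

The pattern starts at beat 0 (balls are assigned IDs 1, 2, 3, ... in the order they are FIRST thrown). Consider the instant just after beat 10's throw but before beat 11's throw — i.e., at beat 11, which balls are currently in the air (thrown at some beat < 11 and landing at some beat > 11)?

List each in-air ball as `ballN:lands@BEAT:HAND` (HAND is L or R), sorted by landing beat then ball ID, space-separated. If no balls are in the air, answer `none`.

Answer: ball1:lands@12:L ball3:lands@13:R ball4:lands@15:R ball2:lands@16:L

Derivation:
Beat 0 (L): throw ball1 h=5 -> lands@5:R; in-air after throw: [b1@5:R]
Beat 1 (R): throw ball2 h=1 -> lands@2:L; in-air after throw: [b2@2:L b1@5:R]
Beat 2 (L): throw ball2 h=7 -> lands@9:R; in-air after throw: [b1@5:R b2@9:R]
Beat 3 (R): throw ball3 h=7 -> lands@10:L; in-air after throw: [b1@5:R b2@9:R b3@10:L]
Beat 4 (L): throw ball4 h=3 -> lands@7:R; in-air after throw: [b1@5:R b4@7:R b2@9:R b3@10:L]
Beat 5 (R): throw ball1 h=7 -> lands@12:L; in-air after throw: [b4@7:R b2@9:R b3@10:L b1@12:L]
Beat 6 (L): throw ball5 h=5 -> lands@11:R; in-air after throw: [b4@7:R b2@9:R b3@10:L b5@11:R b1@12:L]
Beat 7 (R): throw ball4 h=1 -> lands@8:L; in-air after throw: [b4@8:L b2@9:R b3@10:L b5@11:R b1@12:L]
Beat 8 (L): throw ball4 h=7 -> lands@15:R; in-air after throw: [b2@9:R b3@10:L b5@11:R b1@12:L b4@15:R]
Beat 9 (R): throw ball2 h=7 -> lands@16:L; in-air after throw: [b3@10:L b5@11:R b1@12:L b4@15:R b2@16:L]
Beat 10 (L): throw ball3 h=3 -> lands@13:R; in-air after throw: [b5@11:R b1@12:L b3@13:R b4@15:R b2@16:L]
Beat 11 (R): throw ball5 h=7 -> lands@18:L; in-air after throw: [b1@12:L b3@13:R b4@15:R b2@16:L b5@18:L]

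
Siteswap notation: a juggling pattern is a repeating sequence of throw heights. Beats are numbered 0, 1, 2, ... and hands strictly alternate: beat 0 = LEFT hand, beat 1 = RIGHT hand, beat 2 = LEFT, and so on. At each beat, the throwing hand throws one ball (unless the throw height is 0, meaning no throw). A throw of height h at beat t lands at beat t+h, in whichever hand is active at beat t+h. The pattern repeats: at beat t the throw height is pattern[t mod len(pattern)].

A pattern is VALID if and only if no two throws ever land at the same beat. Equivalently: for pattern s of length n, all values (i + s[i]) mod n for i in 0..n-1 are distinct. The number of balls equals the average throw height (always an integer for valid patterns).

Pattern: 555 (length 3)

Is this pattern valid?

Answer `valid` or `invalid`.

Answer: valid

Derivation:
i=0: (i + s[i]) mod n = (0 + 5) mod 3 = 2
i=1: (i + s[i]) mod n = (1 + 5) mod 3 = 0
i=2: (i + s[i]) mod n = (2 + 5) mod 3 = 1
Residues: [2, 0, 1], distinct: True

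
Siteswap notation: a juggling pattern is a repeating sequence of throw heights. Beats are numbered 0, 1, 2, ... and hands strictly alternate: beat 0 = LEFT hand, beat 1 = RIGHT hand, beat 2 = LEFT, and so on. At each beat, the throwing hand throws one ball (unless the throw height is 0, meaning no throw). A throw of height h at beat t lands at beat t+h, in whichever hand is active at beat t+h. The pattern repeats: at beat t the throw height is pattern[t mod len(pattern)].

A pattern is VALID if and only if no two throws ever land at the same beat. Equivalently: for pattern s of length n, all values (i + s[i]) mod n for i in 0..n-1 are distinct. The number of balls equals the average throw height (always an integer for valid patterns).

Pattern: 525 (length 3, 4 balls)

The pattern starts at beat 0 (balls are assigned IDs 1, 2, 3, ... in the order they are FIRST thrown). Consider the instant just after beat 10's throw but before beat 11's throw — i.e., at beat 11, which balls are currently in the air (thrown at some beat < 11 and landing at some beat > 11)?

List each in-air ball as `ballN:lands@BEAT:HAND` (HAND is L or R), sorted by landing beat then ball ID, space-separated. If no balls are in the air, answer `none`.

Beat 0 (L): throw ball1 h=5 -> lands@5:R; in-air after throw: [b1@5:R]
Beat 1 (R): throw ball2 h=2 -> lands@3:R; in-air after throw: [b2@3:R b1@5:R]
Beat 2 (L): throw ball3 h=5 -> lands@7:R; in-air after throw: [b2@3:R b1@5:R b3@7:R]
Beat 3 (R): throw ball2 h=5 -> lands@8:L; in-air after throw: [b1@5:R b3@7:R b2@8:L]
Beat 4 (L): throw ball4 h=2 -> lands@6:L; in-air after throw: [b1@5:R b4@6:L b3@7:R b2@8:L]
Beat 5 (R): throw ball1 h=5 -> lands@10:L; in-air after throw: [b4@6:L b3@7:R b2@8:L b1@10:L]
Beat 6 (L): throw ball4 h=5 -> lands@11:R; in-air after throw: [b3@7:R b2@8:L b1@10:L b4@11:R]
Beat 7 (R): throw ball3 h=2 -> lands@9:R; in-air after throw: [b2@8:L b3@9:R b1@10:L b4@11:R]
Beat 8 (L): throw ball2 h=5 -> lands@13:R; in-air after throw: [b3@9:R b1@10:L b4@11:R b2@13:R]
Beat 9 (R): throw ball3 h=5 -> lands@14:L; in-air after throw: [b1@10:L b4@11:R b2@13:R b3@14:L]
Beat 10 (L): throw ball1 h=2 -> lands@12:L; in-air after throw: [b4@11:R b1@12:L b2@13:R b3@14:L]
Beat 11 (R): throw ball4 h=5 -> lands@16:L; in-air after throw: [b1@12:L b2@13:R b3@14:L b4@16:L]

Answer: ball1:lands@12:L ball2:lands@13:R ball3:lands@14:L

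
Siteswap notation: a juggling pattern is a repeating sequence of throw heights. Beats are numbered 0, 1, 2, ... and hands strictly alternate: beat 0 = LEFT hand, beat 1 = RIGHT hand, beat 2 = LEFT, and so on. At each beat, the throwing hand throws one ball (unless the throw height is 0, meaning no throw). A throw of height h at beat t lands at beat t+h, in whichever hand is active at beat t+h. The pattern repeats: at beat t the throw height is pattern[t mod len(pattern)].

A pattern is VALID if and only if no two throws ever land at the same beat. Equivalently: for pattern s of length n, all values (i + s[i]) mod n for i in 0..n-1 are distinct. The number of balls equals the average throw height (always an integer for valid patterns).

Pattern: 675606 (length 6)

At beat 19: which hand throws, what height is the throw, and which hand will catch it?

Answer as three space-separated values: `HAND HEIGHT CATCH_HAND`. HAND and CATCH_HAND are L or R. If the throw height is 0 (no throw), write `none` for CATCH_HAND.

Beat 19: 19 mod 2 = 1, so hand = R
Throw height = pattern[19 mod 6] = pattern[1] = 7
Lands at beat 19+7=26, 26 mod 2 = 0, so catch hand = L

Answer: R 7 L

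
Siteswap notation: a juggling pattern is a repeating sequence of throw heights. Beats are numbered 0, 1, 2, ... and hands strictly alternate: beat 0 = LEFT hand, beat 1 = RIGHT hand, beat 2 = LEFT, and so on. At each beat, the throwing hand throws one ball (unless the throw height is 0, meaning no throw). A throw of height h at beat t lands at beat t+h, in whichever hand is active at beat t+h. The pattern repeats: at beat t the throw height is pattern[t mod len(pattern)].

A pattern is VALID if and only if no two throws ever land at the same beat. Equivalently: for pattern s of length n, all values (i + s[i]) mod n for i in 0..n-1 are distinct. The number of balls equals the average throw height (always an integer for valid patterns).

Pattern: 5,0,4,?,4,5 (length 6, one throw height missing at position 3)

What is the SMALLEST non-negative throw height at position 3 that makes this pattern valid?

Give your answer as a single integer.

i=0: (0 + 5) mod 6 = 5
i=1: (1 + 0) mod 6 = 1
i=2: (2 + 4) mod 6 = 0
i=3: s[i]=? (unknown)
i=4: (4 + 4) mod 6 = 2
i=5: (5 + 5) mod 6 = 4
Known residues: [0, 1, 2, 4, 5]; need a permutation of 0..5, so missing residue r = 3
Need (3 + s) mod 6 = 3; smallest s = (3 - 3) mod 6 = 0

Answer: 0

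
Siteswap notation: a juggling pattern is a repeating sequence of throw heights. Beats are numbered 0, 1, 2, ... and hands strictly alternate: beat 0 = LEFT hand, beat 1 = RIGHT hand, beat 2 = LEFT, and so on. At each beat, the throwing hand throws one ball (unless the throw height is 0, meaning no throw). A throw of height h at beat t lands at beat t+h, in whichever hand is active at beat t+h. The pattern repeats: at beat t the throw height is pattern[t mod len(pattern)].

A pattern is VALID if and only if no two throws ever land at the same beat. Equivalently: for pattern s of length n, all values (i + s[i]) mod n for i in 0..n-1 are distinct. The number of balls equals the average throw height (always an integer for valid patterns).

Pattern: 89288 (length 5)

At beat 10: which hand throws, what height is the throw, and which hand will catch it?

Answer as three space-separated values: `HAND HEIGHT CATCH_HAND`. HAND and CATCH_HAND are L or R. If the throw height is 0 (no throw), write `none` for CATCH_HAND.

Beat 10: 10 mod 2 = 0, so hand = L
Throw height = pattern[10 mod 5] = pattern[0] = 8
Lands at beat 10+8=18, 18 mod 2 = 0, so catch hand = L

Answer: L 8 L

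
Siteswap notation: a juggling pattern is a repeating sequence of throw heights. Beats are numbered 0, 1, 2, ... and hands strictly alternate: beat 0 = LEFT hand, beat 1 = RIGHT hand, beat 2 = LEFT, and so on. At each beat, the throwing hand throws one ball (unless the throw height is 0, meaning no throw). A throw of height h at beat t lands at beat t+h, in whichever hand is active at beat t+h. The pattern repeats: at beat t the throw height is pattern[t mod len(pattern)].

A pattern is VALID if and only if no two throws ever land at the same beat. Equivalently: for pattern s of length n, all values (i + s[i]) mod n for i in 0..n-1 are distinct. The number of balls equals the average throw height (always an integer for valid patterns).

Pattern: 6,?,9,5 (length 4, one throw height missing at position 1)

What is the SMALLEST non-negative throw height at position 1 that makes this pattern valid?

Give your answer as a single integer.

i=0: (0 + 6) mod 4 = 2
i=1: s[i]=? (unknown)
i=2: (2 + 9) mod 4 = 3
i=3: (3 + 5) mod 4 = 0
Known residues: [0, 2, 3]; need a permutation of 0..3, so missing residue r = 1
Need (1 + s) mod 4 = 1; smallest s = (1 - 1) mod 4 = 0

Answer: 0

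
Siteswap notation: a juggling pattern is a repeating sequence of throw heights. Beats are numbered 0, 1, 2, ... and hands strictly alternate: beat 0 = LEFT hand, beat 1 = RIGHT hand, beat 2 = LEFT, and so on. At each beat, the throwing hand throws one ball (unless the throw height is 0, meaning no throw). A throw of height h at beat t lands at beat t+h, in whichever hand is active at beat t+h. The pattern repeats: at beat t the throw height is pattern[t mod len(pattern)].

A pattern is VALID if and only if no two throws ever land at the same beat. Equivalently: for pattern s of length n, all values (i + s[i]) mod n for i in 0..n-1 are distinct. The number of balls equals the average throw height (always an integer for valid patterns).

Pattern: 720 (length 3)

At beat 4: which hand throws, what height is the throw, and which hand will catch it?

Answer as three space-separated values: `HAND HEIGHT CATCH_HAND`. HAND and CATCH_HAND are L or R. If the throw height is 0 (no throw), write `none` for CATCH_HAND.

Beat 4: 4 mod 2 = 0, so hand = L
Throw height = pattern[4 mod 3] = pattern[1] = 2
Lands at beat 4+2=6, 6 mod 2 = 0, so catch hand = L

Answer: L 2 L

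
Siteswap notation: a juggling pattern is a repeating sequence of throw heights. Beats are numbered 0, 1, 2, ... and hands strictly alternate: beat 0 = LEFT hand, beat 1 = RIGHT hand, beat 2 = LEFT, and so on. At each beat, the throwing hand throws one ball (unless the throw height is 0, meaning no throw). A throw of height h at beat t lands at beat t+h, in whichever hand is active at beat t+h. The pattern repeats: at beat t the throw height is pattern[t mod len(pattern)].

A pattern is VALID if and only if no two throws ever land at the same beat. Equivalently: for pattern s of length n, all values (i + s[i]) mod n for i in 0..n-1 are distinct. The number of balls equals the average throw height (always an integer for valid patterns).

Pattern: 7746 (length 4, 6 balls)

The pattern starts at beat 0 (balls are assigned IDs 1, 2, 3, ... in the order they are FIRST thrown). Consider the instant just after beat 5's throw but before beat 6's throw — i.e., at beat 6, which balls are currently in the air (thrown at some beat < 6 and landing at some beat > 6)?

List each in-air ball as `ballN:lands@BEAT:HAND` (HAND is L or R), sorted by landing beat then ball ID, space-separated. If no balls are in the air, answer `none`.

Answer: ball1:lands@7:R ball2:lands@8:L ball4:lands@9:R ball5:lands@11:R ball6:lands@12:L

Derivation:
Beat 0 (L): throw ball1 h=7 -> lands@7:R; in-air after throw: [b1@7:R]
Beat 1 (R): throw ball2 h=7 -> lands@8:L; in-air after throw: [b1@7:R b2@8:L]
Beat 2 (L): throw ball3 h=4 -> lands@6:L; in-air after throw: [b3@6:L b1@7:R b2@8:L]
Beat 3 (R): throw ball4 h=6 -> lands@9:R; in-air after throw: [b3@6:L b1@7:R b2@8:L b4@9:R]
Beat 4 (L): throw ball5 h=7 -> lands@11:R; in-air after throw: [b3@6:L b1@7:R b2@8:L b4@9:R b5@11:R]
Beat 5 (R): throw ball6 h=7 -> lands@12:L; in-air after throw: [b3@6:L b1@7:R b2@8:L b4@9:R b5@11:R b6@12:L]
Beat 6 (L): throw ball3 h=4 -> lands@10:L; in-air after throw: [b1@7:R b2@8:L b4@9:R b3@10:L b5@11:R b6@12:L]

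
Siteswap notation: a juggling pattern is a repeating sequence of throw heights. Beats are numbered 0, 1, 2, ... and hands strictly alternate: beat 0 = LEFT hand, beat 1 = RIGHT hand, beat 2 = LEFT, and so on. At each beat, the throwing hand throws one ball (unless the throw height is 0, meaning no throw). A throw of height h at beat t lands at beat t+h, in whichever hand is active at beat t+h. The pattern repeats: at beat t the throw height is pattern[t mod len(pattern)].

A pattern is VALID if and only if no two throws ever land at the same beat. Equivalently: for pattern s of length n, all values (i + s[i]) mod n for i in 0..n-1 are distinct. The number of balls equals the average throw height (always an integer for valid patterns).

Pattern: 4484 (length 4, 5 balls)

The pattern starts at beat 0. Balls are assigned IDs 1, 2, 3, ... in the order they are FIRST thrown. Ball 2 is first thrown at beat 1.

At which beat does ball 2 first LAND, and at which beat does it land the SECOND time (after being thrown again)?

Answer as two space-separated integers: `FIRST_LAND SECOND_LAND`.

Answer: 5 9

Derivation:
Beat 0 (L): throw ball1 h=4 -> lands@4:L; in-air after throw: [b1@4:L]
Beat 1 (R): throw ball2 h=4 -> lands@5:R; in-air after throw: [b1@4:L b2@5:R]
Beat 2 (L): throw ball3 h=8 -> lands@10:L; in-air after throw: [b1@4:L b2@5:R b3@10:L]
Beat 3 (R): throw ball4 h=4 -> lands@7:R; in-air after throw: [b1@4:L b2@5:R b4@7:R b3@10:L]
Beat 4 (L): throw ball1 h=4 -> lands@8:L; in-air after throw: [b2@5:R b4@7:R b1@8:L b3@10:L]
Beat 5 (R): throw ball2 h=4 -> lands@9:R; in-air after throw: [b4@7:R b1@8:L b2@9:R b3@10:L]
Beat 6 (L): throw ball5 h=8 -> lands@14:L; in-air after throw: [b4@7:R b1@8:L b2@9:R b3@10:L b5@14:L]
Beat 7 (R): throw ball4 h=4 -> lands@11:R; in-air after throw: [b1@8:L b2@9:R b3@10:L b4@11:R b5@14:L]
Beat 8 (L): throw ball1 h=4 -> lands@12:L; in-air after throw: [b2@9:R b3@10:L b4@11:R b1@12:L b5@14:L]
Beat 9 (R): throw ball2 h=4 -> lands@13:R; in-air after throw: [b3@10:L b4@11:R b1@12:L b2@13:R b5@14:L]
Ball 2: thrown@1 h=4 -> first land @5; rethrown@5 h=4 -> second land @9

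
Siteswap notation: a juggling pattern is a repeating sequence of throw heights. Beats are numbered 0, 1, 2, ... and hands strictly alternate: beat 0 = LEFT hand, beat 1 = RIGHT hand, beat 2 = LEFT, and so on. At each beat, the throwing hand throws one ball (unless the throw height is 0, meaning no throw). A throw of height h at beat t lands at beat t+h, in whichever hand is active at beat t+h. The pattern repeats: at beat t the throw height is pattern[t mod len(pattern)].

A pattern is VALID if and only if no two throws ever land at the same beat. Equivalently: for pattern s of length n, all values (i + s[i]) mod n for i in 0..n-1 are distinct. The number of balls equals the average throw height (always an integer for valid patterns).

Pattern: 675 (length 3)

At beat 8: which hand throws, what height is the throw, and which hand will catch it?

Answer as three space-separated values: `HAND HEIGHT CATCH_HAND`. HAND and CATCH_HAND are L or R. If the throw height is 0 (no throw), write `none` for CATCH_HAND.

Answer: L 5 R

Derivation:
Beat 8: 8 mod 2 = 0, so hand = L
Throw height = pattern[8 mod 3] = pattern[2] = 5
Lands at beat 8+5=13, 13 mod 2 = 1, so catch hand = R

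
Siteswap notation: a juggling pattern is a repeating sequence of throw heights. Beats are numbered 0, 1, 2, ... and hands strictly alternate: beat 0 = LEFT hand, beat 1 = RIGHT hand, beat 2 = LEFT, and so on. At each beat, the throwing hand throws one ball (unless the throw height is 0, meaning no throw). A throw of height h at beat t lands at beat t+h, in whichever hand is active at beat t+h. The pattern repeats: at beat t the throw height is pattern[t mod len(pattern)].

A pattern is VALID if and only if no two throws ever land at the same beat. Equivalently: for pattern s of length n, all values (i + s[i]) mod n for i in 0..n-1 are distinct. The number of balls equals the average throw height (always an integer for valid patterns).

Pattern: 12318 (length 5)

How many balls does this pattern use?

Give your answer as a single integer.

Pattern = [1, 2, 3, 1, 8], length n = 5
  position 0: throw height = 1, running sum = 1
  position 1: throw height = 2, running sum = 3
  position 2: throw height = 3, running sum = 6
  position 3: throw height = 1, running sum = 7
  position 4: throw height = 8, running sum = 15
Total sum = 15; balls = sum / n = 15 / 5 = 3

Answer: 3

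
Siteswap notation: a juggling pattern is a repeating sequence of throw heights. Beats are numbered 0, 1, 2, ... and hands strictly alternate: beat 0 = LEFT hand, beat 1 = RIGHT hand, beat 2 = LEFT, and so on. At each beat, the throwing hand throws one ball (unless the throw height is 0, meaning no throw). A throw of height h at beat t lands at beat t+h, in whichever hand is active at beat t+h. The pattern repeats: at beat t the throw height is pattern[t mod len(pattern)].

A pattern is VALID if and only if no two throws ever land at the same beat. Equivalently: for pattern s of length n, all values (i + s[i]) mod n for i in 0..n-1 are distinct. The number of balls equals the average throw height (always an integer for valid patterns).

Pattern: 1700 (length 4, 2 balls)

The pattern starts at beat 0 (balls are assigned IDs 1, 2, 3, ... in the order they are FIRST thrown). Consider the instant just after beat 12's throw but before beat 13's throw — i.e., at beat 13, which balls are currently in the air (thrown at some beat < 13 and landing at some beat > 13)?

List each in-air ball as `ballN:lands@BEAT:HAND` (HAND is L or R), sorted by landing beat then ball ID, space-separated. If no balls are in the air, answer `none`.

Answer: ball1:lands@16:L

Derivation:
Beat 0 (L): throw ball1 h=1 -> lands@1:R; in-air after throw: [b1@1:R]
Beat 1 (R): throw ball1 h=7 -> lands@8:L; in-air after throw: [b1@8:L]
Beat 4 (L): throw ball2 h=1 -> lands@5:R; in-air after throw: [b2@5:R b1@8:L]
Beat 5 (R): throw ball2 h=7 -> lands@12:L; in-air after throw: [b1@8:L b2@12:L]
Beat 8 (L): throw ball1 h=1 -> lands@9:R; in-air after throw: [b1@9:R b2@12:L]
Beat 9 (R): throw ball1 h=7 -> lands@16:L; in-air after throw: [b2@12:L b1@16:L]
Beat 12 (L): throw ball2 h=1 -> lands@13:R; in-air after throw: [b2@13:R b1@16:L]
Beat 13 (R): throw ball2 h=7 -> lands@20:L; in-air after throw: [b1@16:L b2@20:L]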